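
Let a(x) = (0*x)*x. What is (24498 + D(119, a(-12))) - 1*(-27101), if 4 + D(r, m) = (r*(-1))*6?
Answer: 50881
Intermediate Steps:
a(x) = 0 (a(x) = 0*x = 0)
D(r, m) = -4 - 6*r (D(r, m) = -4 + (r*(-1))*6 = -4 - r*6 = -4 - 6*r)
(24498 + D(119, a(-12))) - 1*(-27101) = (24498 + (-4 - 6*119)) - 1*(-27101) = (24498 + (-4 - 714)) + 27101 = (24498 - 718) + 27101 = 23780 + 27101 = 50881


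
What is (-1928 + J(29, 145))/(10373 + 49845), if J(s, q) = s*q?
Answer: 2277/60218 ≈ 0.037813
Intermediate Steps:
J(s, q) = q*s
(-1928 + J(29, 145))/(10373 + 49845) = (-1928 + 145*29)/(10373 + 49845) = (-1928 + 4205)/60218 = 2277*(1/60218) = 2277/60218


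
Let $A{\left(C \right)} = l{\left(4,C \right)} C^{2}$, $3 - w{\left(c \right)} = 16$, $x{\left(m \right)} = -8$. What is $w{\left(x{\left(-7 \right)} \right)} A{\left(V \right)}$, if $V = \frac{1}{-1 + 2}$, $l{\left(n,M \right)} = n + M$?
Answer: $-65$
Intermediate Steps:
$l{\left(n,M \right)} = M + n$
$w{\left(c \right)} = -13$ ($w{\left(c \right)} = 3 - 16 = -13$)
$V = 1$ ($V = 1^{-1} = 1$)
$A{\left(C \right)} = C^{2} \left(4 + C\right)$ ($A{\left(C \right)} = \left(C + 4\right) C^{2} = \left(4 + C\right) C^{2} = C^{2} \left(4 + C\right)$)
$w{\left(x{\left(-7 \right)} \right)} A{\left(V \right)} = - 13 \cdot 1^{2} \left(4 + 1\right) = - 13 \cdot 1 \cdot 5 = \left(-13\right) 5 = -65$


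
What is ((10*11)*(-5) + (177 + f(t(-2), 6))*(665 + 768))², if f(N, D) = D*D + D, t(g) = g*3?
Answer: 98142478729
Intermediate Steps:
t(g) = 3*g
f(N, D) = D + D² (f(N, D) = D² + D = D + D²)
((10*11)*(-5) + (177 + f(t(-2), 6))*(665 + 768))² = ((10*11)*(-5) + (177 + 6*(1 + 6))*(665 + 768))² = (110*(-5) + (177 + 6*7)*1433)² = (-550 + (177 + 42)*1433)² = (-550 + 219*1433)² = (-550 + 313827)² = 313277² = 98142478729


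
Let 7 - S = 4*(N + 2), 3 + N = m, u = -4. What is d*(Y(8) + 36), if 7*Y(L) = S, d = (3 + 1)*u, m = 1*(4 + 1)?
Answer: -3888/7 ≈ -555.43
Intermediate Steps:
m = 5 (m = 1*5 = 5)
N = 2 (N = -3 + 5 = 2)
S = -9 (S = 7 - 4*(2 + 2) = 7 - 4*4 = 7 - 1*16 = 7 - 16 = -9)
d = -16 (d = (3 + 1)*(-4) = 4*(-4) = -16)
Y(L) = -9/7 (Y(L) = (1/7)*(-9) = -9/7)
d*(Y(8) + 36) = -16*(-9/7 + 36) = -16*243/7 = -3888/7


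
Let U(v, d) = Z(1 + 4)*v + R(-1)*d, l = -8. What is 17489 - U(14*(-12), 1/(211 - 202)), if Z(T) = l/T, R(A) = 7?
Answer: 774874/45 ≈ 17219.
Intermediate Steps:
Z(T) = -8/T
U(v, d) = 7*d - 8*v/5 (U(v, d) = (-8/(1 + 4))*v + 7*d = (-8/5)*v + 7*d = (-8*1/5)*v + 7*d = -8*v/5 + 7*d = 7*d - 8*v/5)
17489 - U(14*(-12), 1/(211 - 202)) = 17489 - (7/(211 - 202) - 112*(-12)/5) = 17489 - (7/9 - 8/5*(-168)) = 17489 - (7*(1/9) + 1344/5) = 17489 - (7/9 + 1344/5) = 17489 - 1*12131/45 = 17489 - 12131/45 = 774874/45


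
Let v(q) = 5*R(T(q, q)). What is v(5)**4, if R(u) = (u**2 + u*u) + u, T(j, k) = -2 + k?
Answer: 121550625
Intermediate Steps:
R(u) = u + 2*u**2 (R(u) = (u**2 + u**2) + u = 2*u**2 + u = u + 2*u**2)
v(q) = 5*(-3 + 2*q)*(-2 + q) (v(q) = 5*((-2 + q)*(1 + 2*(-2 + q))) = 5*((-2 + q)*(1 + (-4 + 2*q))) = 5*((-2 + q)*(-3 + 2*q)) = 5*((-3 + 2*q)*(-2 + q)) = 5*(-3 + 2*q)*(-2 + q))
v(5)**4 = (5*(-3 + 2*5)*(-2 + 5))**4 = (5*(-3 + 10)*3)**4 = (5*7*3)**4 = 105**4 = 121550625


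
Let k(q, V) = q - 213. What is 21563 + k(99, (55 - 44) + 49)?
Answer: 21449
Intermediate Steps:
k(q, V) = -213 + q
21563 + k(99, (55 - 44) + 49) = 21563 + (-213 + 99) = 21563 - 114 = 21449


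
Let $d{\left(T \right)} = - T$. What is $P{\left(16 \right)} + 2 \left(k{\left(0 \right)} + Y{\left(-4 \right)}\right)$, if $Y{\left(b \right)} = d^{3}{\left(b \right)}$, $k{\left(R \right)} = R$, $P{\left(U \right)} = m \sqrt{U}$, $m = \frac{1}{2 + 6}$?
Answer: $\frac{257}{2} \approx 128.5$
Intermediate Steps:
$m = \frac{1}{8} \approx 0.125$
$P{\left(U \right)} = \frac{\sqrt{U}}{8}$
$Y{\left(b \right)} = - b^{3}$ ($Y{\left(b \right)} = \left(- b\right)^{3} = - b^{3}$)
$P{\left(16 \right)} + 2 \left(k{\left(0 \right)} + Y{\left(-4 \right)}\right) = \frac{\sqrt{16}}{8} + 2 \left(0 - \left(-4\right)^{3}\right) = \frac{1}{8} \cdot 4 + 2 \left(0 - -64\right) = \frac{1}{2} + 2 \left(0 + 64\right) = \frac{1}{2} + 2 \cdot 64 = \frac{1}{2} + 128 = \frac{257}{2}$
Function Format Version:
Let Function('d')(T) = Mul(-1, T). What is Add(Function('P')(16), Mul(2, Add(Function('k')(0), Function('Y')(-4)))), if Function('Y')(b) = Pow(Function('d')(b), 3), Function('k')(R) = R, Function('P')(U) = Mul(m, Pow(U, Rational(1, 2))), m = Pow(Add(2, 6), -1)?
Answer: Rational(257, 2) ≈ 128.50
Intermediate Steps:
m = Rational(1, 8) (m = Pow(8, -1) = Rational(1, 8) ≈ 0.12500)
Function('P')(U) = Mul(Rational(1, 8), Pow(U, Rational(1, 2)))
Function('Y')(b) = Mul(-1, Pow(b, 3)) (Function('Y')(b) = Pow(Mul(-1, b), 3) = Mul(-1, Pow(b, 3)))
Add(Function('P')(16), Mul(2, Add(Function('k')(0), Function('Y')(-4)))) = Add(Mul(Rational(1, 8), Pow(16, Rational(1, 2))), Mul(2, Add(0, Mul(-1, Pow(-4, 3))))) = Add(Mul(Rational(1, 8), 4), Mul(2, Add(0, Mul(-1, -64)))) = Add(Rational(1, 2), Mul(2, Add(0, 64))) = Add(Rational(1, 2), Mul(2, 64)) = Add(Rational(1, 2), 128) = Rational(257, 2)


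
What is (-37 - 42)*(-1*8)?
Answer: 632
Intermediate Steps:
(-37 - 42)*(-1*8) = -79*(-8) = 632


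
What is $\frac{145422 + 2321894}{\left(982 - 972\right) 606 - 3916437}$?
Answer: $- \frac{2467316}{3910377} \approx -0.63097$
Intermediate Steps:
$\frac{145422 + 2321894}{\left(982 - 972\right) 606 - 3916437} = \frac{2467316}{10 \cdot 606 - 3916437} = \frac{2467316}{6060 - 3916437} = \frac{2467316}{-3910377} = 2467316 \left(- \frac{1}{3910377}\right) = - \frac{2467316}{3910377}$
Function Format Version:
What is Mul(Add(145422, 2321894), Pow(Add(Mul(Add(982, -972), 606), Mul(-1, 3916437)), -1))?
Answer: Rational(-2467316, 3910377) ≈ -0.63097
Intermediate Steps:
Mul(Add(145422, 2321894), Pow(Add(Mul(Add(982, -972), 606), Mul(-1, 3916437)), -1)) = Mul(2467316, Pow(Add(Mul(10, 606), -3916437), -1)) = Mul(2467316, Pow(Add(6060, -3916437), -1)) = Mul(2467316, Pow(-3910377, -1)) = Mul(2467316, Rational(-1, 3910377)) = Rational(-2467316, 3910377)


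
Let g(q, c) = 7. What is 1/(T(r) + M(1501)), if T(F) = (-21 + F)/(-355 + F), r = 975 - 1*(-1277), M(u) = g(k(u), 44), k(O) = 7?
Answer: 1897/15510 ≈ 0.12231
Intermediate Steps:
M(u) = 7
r = 2252 (r = 975 + 1277 = 2252)
T(F) = (-21 + F)/(-355 + F)
1/(T(r) + M(1501)) = 1/((-21 + 2252)/(-355 + 2252) + 7) = 1/(2231/1897 + 7) = 1/(15510/1897) = 1897/15510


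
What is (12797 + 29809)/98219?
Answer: 42606/98219 ≈ 0.43379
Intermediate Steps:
(12797 + 29809)/98219 = 42606*(1/98219) = 42606/98219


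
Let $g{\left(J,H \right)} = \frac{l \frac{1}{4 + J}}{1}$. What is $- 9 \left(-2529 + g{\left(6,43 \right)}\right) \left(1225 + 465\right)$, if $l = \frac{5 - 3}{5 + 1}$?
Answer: $38465583$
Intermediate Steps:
$l = \frac{1}{3}$ ($l = \frac{2}{6} = 2 \cdot \frac{1}{6} = \frac{1}{3} \approx 0.33333$)
$g{\left(J,H \right)} = \frac{1}{3 \left(4 + J\right)}$ ($g{\left(J,H \right)} = \frac{\frac{1}{3} \frac{1}{4 + J}}{1} = \frac{1}{3 \left(4 + J\right)} 1 = \frac{1}{3 \left(4 + J\right)}$)
$- 9 \left(-2529 + g{\left(6,43 \right)}\right) \left(1225 + 465\right) = - 9 \left(-2529 + \frac{1}{3 \left(4 + 6\right)}\right) \left(1225 + 465\right) = - 9 \left(-2529 + \frac{1}{3 \cdot 10}\right) 1690 = - 9 \left(-2529 + \frac{1}{3} \cdot \frac{1}{10}\right) 1690 = - 9 \left(-2529 + \frac{1}{30}\right) 1690 = - 9 \left(\left(- \frac{75869}{30}\right) 1690\right) = \left(-9\right) \left(- \frac{12821861}{3}\right) = 38465583$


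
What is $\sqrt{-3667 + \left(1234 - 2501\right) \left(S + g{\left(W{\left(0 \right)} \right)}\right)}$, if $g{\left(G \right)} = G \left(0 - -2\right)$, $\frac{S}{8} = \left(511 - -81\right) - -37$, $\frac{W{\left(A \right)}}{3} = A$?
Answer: $23 i \sqrt{12059} \approx 2525.7 i$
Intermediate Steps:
$W{\left(A \right)} = 3 A$
$S = 5032$ ($S = 8 \left(\left(511 - -81\right) - -37\right) = 8 \left(\left(511 + 81\right) + 37\right) = 8 \left(592 + 37\right) = 8 \cdot 629 = 5032$)
$g{\left(G \right)} = 2 G$ ($g{\left(G \right)} = G \left(0 + 2\right) = G 2 = 2 G$)
$\sqrt{-3667 + \left(1234 - 2501\right) \left(S + g{\left(W{\left(0 \right)} \right)}\right)} = \sqrt{-3667 + \left(1234 - 2501\right) \left(5032 + 2 \cdot 3 \cdot 0\right)} = \sqrt{-3667 - 1267 \left(5032 + 2 \cdot 0\right)} = \sqrt{-3667 - 1267 \left(5032 + 0\right)} = \sqrt{-3667 - 6375544} = \sqrt{-6379211} = 23 i \sqrt{12059}$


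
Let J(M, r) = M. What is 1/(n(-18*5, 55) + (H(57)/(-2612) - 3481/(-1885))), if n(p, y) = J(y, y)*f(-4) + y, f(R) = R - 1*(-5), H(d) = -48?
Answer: 1230905/137695263 ≈ 0.0089393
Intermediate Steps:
f(R) = 5 + R (f(R) = R + 5 = 5 + R)
n(p, y) = 2*y (n(p, y) = y*(5 - 4) + y = y*1 + y = y + y = 2*y)
1/(n(-18*5, 55) + (H(57)/(-2612) - 3481/(-1885))) = 1/(2*55 + (-48/(-2612) - 3481/(-1885))) = 1/(110 + (-48*(-1/2612) - 3481*(-1/1885))) = 1/(110 + (12/653 + 3481/1885)) = 1/(110 + 2295713/1230905) = 1/(137695263/1230905) = 1230905/137695263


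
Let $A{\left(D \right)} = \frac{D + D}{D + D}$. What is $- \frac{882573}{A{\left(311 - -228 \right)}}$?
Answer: $-882573$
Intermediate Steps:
$A{\left(D \right)} = 1$ ($A{\left(D \right)} = \frac{2 D}{2 D} = 2 D \frac{1}{2 D} = 1$)
$- \frac{882573}{A{\left(311 - -228 \right)}} = - \frac{882573}{1} = \left(-882573\right) 1 = -882573$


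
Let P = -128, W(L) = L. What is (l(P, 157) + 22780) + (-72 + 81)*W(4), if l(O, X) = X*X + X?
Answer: 47622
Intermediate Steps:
l(O, X) = X + X² (l(O, X) = X² + X = X + X²)
(l(P, 157) + 22780) + (-72 + 81)*W(4) = (157*(1 + 157) + 22780) + (-72 + 81)*4 = (157*158 + 22780) + 9*4 = (24806 + 22780) + 36 = 47586 + 36 = 47622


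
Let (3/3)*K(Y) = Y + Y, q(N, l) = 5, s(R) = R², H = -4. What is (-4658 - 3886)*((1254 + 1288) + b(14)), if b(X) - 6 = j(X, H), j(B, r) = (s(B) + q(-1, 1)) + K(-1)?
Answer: -23470368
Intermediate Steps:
K(Y) = 2*Y (K(Y) = Y + Y = 2*Y)
j(B, r) = 3 + B² (j(B, r) = (B² + 5) + 2*(-1) = (5 + B²) - 2 = 3 + B²)
b(X) = 9 + X² (b(X) = 6 + (3 + X²) = 9 + X²)
(-4658 - 3886)*((1254 + 1288) + b(14)) = (-4658 - 3886)*((1254 + 1288) + (9 + 14²)) = -8544*(2542 + (9 + 196)) = -8544*(2542 + 205) = -8544*2747 = -23470368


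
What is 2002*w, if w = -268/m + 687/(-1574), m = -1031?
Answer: -286751465/811397 ≈ -353.40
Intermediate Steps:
w = -286465/1622794 (w = -268/(-1031) + 687/(-1574) = -268*(-1/1031) + 687*(-1/1574) = 268/1031 - 687/1574 = -286465/1622794 ≈ -0.17653)
2002*w = 2002*(-286465/1622794) = -286751465/811397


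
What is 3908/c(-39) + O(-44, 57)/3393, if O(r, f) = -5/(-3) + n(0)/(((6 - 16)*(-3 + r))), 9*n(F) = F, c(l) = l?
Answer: -1019983/10179 ≈ -100.20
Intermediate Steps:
n(F) = F/9
O(r, f) = 5/3 (O(r, f) = -5/(-3) + ((⅑)*0)/(((6 - 16)*(-3 + r))) = -5*(-⅓) + 0/((-10*(-3 + r))) = 5/3 + 0/(30 - 10*r) = 5/3 + 0 = 5/3)
3908/c(-39) + O(-44, 57)/3393 = 3908/(-39) + (5/3)/3393 = 3908*(-1/39) + (5/3)*(1/3393) = -3908/39 + 5/10179 = -1019983/10179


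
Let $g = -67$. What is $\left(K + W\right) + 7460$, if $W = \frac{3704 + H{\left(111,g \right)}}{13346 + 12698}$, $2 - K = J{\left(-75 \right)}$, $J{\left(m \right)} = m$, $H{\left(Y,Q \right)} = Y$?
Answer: $\frac{196297443}{26044} \approx 7537.1$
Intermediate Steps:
$K = 77$ ($K = 2 - -75 = 2 + 75 = 77$)
$W = \frac{3815}{26044}$ ($W = \frac{3704 + 111}{13346 + 12698} = \frac{3815}{26044} \approx 0.14648$)
$\left(K + W\right) + 7460 = \left(77 + \frac{3815}{26044}\right) + 7460 = \frac{2009203}{26044} + 7460 = \frac{196297443}{26044}$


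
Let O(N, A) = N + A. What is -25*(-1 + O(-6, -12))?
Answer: 475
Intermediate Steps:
O(N, A) = A + N
-25*(-1 + O(-6, -12)) = -25*(-1 + (-12 - 6)) = -25*(-1 - 18) = -25*(-19) = 475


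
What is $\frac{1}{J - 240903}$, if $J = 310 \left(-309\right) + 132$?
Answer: $- \frac{1}{336561} \approx -2.9712 \cdot 10^{-6}$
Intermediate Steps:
$J = -95658$ ($J = -95790 + 132 = -95658$)
$\frac{1}{J - 240903} = \frac{1}{-95658 - 240903} = \frac{1}{-336561} = - \frac{1}{336561}$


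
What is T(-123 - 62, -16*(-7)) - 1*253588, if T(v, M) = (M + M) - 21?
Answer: -253385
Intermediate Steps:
T(v, M) = -21 + 2*M (T(v, M) = 2*M - 21 = -21 + 2*M)
T(-123 - 62, -16*(-7)) - 1*253588 = (-21 + 2*(-16*(-7))) - 1*253588 = (-21 + 2*112) - 253588 = (-21 + 224) - 253588 = 203 - 253588 = -253385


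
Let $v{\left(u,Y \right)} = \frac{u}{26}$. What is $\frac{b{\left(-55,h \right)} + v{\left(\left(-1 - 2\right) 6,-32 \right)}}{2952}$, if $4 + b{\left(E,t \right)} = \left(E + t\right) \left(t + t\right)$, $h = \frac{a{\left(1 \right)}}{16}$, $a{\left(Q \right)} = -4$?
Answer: $\frac{265}{34112} \approx 0.0077685$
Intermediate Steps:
$h = - \frac{1}{4}$ ($h = - \frac{4}{16} = \left(-4\right) \frac{1}{16} = - \frac{1}{4} \approx -0.25$)
$b{\left(E,t \right)} = -4 + 2 t \left(E + t\right)$ ($b{\left(E,t \right)} = -4 + \left(E + t\right) \left(t + t\right) = -4 + \left(E + t\right) 2 t = -4 + 2 t \left(E + t\right)$)
$v{\left(u,Y \right)} = \frac{u}{26}$ ($v{\left(u,Y \right)} = u \frac{1}{26} = \frac{u}{26}$)
$\frac{b{\left(-55,h \right)} + v{\left(\left(-1 - 2\right) 6,-32 \right)}}{2952} = \frac{\left(-4 + 2 \left(- \frac{1}{4}\right)^{2} + 2 \left(-55\right) \left(- \frac{1}{4}\right)\right) + \frac{\left(-1 - 2\right) 6}{26}}{2952} = \left(\left(-4 + 2 \cdot \frac{1}{16} + \frac{55}{2}\right) + \frac{\left(-3\right) 6}{26}\right) \frac{1}{2952} = \left(\left(-4 + \frac{1}{8} + \frac{55}{2}\right) + \frac{1}{26} \left(-18\right)\right) \frac{1}{2952} = \left(\frac{189}{8} - \frac{9}{13}\right) \frac{1}{2952} = \frac{2385}{104} \cdot \frac{1}{2952} = \frac{265}{34112}$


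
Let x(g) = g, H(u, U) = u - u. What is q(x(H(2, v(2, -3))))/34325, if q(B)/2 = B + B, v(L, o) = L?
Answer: 0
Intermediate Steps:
H(u, U) = 0
q(B) = 4*B (q(B) = 2*(B + B) = 2*(2*B) = 4*B)
q(x(H(2, v(2, -3))))/34325 = (4*0)/34325 = 0*(1/34325) = 0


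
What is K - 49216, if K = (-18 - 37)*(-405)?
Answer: -26941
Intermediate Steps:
K = 22275 (K = -55*(-405) = 22275)
K - 49216 = 22275 - 49216 = -26941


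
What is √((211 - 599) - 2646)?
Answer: I*√3034 ≈ 55.082*I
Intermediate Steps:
√((211 - 599) - 2646) = √(-388 - 2646) = √(-3034) = I*√3034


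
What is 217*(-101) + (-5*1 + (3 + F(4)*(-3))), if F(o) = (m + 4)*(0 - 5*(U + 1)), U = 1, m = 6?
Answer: -21619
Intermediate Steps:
F(o) = -100 (F(o) = (6 + 4)*(0 - 5*(1 + 1)) = 10*(0 - 5*2) = 10*(0 - 10) = 10*(-10) = -100)
217*(-101) + (-5*1 + (3 + F(4)*(-3))) = 217*(-101) + (-5*1 + (3 - 100*(-3))) = -21917 + (-5 + (3 + 300)) = -21917 + (-5 + 303) = -21917 + 298 = -21619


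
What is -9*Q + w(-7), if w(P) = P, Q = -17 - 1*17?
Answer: 299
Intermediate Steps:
Q = -34 (Q = -17 - 17 = -34)
-9*Q + w(-7) = -9*(-34) - 7 = 306 - 7 = 299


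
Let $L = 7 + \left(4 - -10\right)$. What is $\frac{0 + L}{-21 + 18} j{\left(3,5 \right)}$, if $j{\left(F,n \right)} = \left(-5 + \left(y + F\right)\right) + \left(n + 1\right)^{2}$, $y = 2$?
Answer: $-252$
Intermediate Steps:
$L = 21$ ($L = 7 + \left(4 + 10\right) = 7 + 14 = 21$)
$j{\left(F,n \right)} = -3 + F + \left(1 + n\right)^{2}$ ($j{\left(F,n \right)} = \left(-5 + \left(2 + F\right)\right) + \left(n + 1\right)^{2} = \left(-3 + F\right) + \left(1 + n\right)^{2} = -3 + F + \left(1 + n\right)^{2}$)
$\frac{0 + L}{-21 + 18} j{\left(3,5 \right)} = \frac{0 + 21}{-21 + 18} \left(-3 + 3 + \left(1 + 5\right)^{2}\right) = \frac{21}{-3} \left(-3 + 3 + 6^{2}\right) = 21 \left(- \frac{1}{3}\right) \left(-3 + 3 + 36\right) = \left(-7\right) 36 = -252$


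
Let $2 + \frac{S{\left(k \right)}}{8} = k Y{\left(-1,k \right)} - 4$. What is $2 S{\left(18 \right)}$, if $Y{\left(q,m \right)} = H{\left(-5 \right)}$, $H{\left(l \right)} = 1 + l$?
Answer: $-1248$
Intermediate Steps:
$Y{\left(q,m \right)} = -4$ ($Y{\left(q,m \right)} = 1 - 5 = -4$)
$S{\left(k \right)} = -48 - 32 k$ ($S{\left(k \right)} = -16 + 8 \left(k \left(-4\right) - 4\right) = -16 + 8 \left(- 4 k - 4\right) = -16 + 8 \left(-4 - 4 k\right) = -16 - \left(32 + 32 k\right) = -48 - 32 k$)
$2 S{\left(18 \right)} = 2 \left(-48 - 576\right) = 2 \left(-624\right) = -1248$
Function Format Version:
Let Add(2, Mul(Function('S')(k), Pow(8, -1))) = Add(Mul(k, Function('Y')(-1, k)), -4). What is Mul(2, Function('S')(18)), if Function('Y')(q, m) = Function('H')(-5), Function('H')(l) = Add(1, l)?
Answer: -1248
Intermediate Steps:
Function('Y')(q, m) = -4 (Function('Y')(q, m) = Add(1, -5) = -4)
Function('S')(k) = Add(-48, Mul(-32, k)) (Function('S')(k) = Add(-16, Mul(8, Add(Mul(k, -4), -4))) = Add(-16, Mul(8, Add(Mul(-4, k), -4))) = Add(-16, Mul(8, Add(-4, Mul(-4, k)))) = Add(-16, Add(-32, Mul(-32, k))) = Add(-48, Mul(-32, k)))
Mul(2, Function('S')(18)) = Mul(2, Add(-48, Mul(-32, 18))) = Mul(2, Add(-48, -576)) = Mul(2, -624) = -1248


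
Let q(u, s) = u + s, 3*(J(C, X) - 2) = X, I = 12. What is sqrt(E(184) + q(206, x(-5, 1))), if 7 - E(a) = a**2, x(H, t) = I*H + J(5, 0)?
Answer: I*sqrt(33701) ≈ 183.58*I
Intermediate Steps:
J(C, X) = 2 + X/3
x(H, t) = 2 + 12*H (x(H, t) = 12*H + (2 + (1/3)*0) = 12*H + (2 + 0) = 12*H + 2 = 2 + 12*H)
E(a) = 7 - a**2
q(u, s) = s + u
sqrt(E(184) + q(206, x(-5, 1))) = sqrt((7 - 1*184**2) + ((2 + 12*(-5)) + 206)) = sqrt((7 - 1*33856) + ((2 - 60) + 206)) = sqrt((7 - 33856) + (-58 + 206)) = sqrt(-33849 + 148) = sqrt(-33701) = I*sqrt(33701)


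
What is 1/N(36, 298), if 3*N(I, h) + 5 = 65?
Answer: 1/20 ≈ 0.050000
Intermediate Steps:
N(I, h) = 20 (N(I, h) = -5/3 + (⅓)*65 = -5/3 + 65/3 = 20)
1/N(36, 298) = 1/20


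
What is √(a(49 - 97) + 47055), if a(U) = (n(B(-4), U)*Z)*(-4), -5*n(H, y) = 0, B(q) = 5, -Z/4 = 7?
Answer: √47055 ≈ 216.92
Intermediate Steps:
Z = -28 (Z = -4*7 = -28)
n(H, y) = 0 (n(H, y) = -⅕*0 = 0)
a(U) = 0 (a(U) = (0*(-28))*(-4) = 0*(-4) = 0)
√(a(49 - 97) + 47055) = √(0 + 47055) = √47055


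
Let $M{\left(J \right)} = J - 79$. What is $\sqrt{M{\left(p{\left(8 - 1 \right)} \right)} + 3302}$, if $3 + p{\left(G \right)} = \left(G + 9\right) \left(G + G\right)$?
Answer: $2 \sqrt{861} \approx 58.686$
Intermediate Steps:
$p{\left(G \right)} = -3 + 2 G \left(9 + G\right)$ ($p{\left(G \right)} = -3 + \left(G + 9\right) \left(G + G\right) = -3 + \left(9 + G\right) 2 G = -3 + 2 G \left(9 + G\right)$)
$M{\left(J \right)} = -79 + J$
$\sqrt{M{\left(p{\left(8 - 1 \right)} \right)} + 3302} = \sqrt{\left(-79 + \left(-3 + 2 \left(8 - 1\right)^{2} + 18 \left(8 - 1\right)\right)\right) + 3302} = \sqrt{\left(-79 + \left(-3 + 2 \cdot 7^{2} + 18 \cdot 7\right)\right) + 3302} = \sqrt{\left(-79 + \left(-3 + 2 \cdot 49 + 126\right)\right) + 3302} = \sqrt{\left(-79 + \left(-3 + 98 + 126\right)\right) + 3302} = \sqrt{\left(-79 + 221\right) + 3302} = \sqrt{142 + 3302} = \sqrt{3444} = 2 \sqrt{861}$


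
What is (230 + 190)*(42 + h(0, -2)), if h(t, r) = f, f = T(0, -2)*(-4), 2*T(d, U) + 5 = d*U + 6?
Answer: 16800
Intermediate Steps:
T(d, U) = ½ + U*d/2 (T(d, U) = -5/2 + (d*U + 6)/2 = -5/2 + (U*d + 6)/2 = -5/2 + (6 + U*d)/2 = -5/2 + (3 + U*d/2) = ½ + U*d/2)
f = -2 (f = (½ + (½)*(-2)*0)*(-4) = (½ + 0)*(-4) = (½)*(-4) = -2)
h(t, r) = -2
(230 + 190)*(42 + h(0, -2)) = (230 + 190)*(42 - 2) = 420*40 = 16800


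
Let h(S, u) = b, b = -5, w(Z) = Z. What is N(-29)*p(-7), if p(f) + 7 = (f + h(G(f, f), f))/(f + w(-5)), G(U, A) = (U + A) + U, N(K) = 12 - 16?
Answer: 24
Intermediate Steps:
N(K) = -4
G(U, A) = A + 2*U (G(U, A) = (A + U) + U = A + 2*U)
h(S, u) = -5
p(f) = -6 (p(f) = -7 + (f - 5)/(f - 5) = -7 + (-5 + f)/(-5 + f) = -7 + 1 = -6)
N(-29)*p(-7) = -4*(-6) = 24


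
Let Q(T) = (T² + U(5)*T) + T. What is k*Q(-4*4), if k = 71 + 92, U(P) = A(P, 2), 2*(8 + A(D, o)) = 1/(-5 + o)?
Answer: 181256/3 ≈ 60419.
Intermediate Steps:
A(D, o) = -8 + 1/(2*(-5 + o))
U(P) = -49/6 (U(P) = (81 - 16*2)/(2*(-5 + 2)) = (½)*(81 - 32)/(-3) = (½)*(-⅓)*49 = -49/6)
Q(T) = T² - 43*T/6 (Q(T) = (T² - 49*T/6) + T = T² - 43*T/6)
k = 163
k*Q(-4*4) = 163*((-4*4)*(-43 + 6*(-4*4))/6) = 163*((⅙)*(-16)*(-43 + 6*(-16))) = 163*((⅙)*(-16)*(-43 - 96)) = 163*((⅙)*(-16)*(-139)) = 163*(1112/3) = 181256/3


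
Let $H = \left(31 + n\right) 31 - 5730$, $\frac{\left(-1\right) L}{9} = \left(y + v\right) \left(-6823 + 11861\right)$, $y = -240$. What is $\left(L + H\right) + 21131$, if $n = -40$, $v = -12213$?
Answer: $564659048$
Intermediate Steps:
$L = 564643926$ ($L = - 9 \left(-240 - 12213\right) \left(-6823 + 11861\right) = - 9 \left(\left(-12453\right) 5038\right) = \left(-9\right) \left(-62738214\right) = 564643926$)
$H = -6009$ ($H = \left(31 - 40\right) 31 - 5730 = \left(-9\right) 31 - 5730 = -279 - 5730 = -6009$)
$\left(L + H\right) + 21131 = \left(564643926 - 6009\right) + 21131 = 564637917 + 21131 = 564659048$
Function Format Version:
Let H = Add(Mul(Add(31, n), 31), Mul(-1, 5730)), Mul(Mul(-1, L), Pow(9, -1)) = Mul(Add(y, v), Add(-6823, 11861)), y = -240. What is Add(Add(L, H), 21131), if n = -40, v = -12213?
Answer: 564659048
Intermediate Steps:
L = 564643926 (L = Mul(-9, Mul(Add(-240, -12213), Add(-6823, 11861))) = Mul(-9, Mul(-12453, 5038)) = Mul(-9, -62738214) = 564643926)
H = -6009 (H = Add(Mul(Add(31, -40), 31), Mul(-1, 5730)) = Add(Mul(-9, 31), -5730) = Add(-279, -5730) = -6009)
Add(Add(L, H), 21131) = Add(Add(564643926, -6009), 21131) = Add(564637917, 21131) = 564659048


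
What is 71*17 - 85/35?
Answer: 8432/7 ≈ 1204.6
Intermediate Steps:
71*17 - 85/35 = 1207 - 85*1/35 = 1207 - 17/7 = 8432/7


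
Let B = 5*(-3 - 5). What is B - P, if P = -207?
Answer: 167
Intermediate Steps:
B = -40 (B = 5*(-8) = -40)
B - P = -40 - 1*(-207) = -40 + 207 = 167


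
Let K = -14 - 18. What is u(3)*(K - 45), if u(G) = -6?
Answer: 462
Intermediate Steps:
K = -32
u(3)*(K - 45) = -6*(-32 - 45) = -6*(-77) = 462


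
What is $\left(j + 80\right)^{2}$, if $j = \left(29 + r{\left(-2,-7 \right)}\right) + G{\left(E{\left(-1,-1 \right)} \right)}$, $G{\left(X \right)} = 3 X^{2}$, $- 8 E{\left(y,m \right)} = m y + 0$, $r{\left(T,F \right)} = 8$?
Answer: $\frac{56115081}{4096} \approx 13700.0$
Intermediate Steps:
$E{\left(y,m \right)} = - \frac{m y}{8}$ ($E{\left(y,m \right)} = - \frac{m y + 0}{8} = - \frac{m y}{8}$)
$j = \frac{2371}{64}$ ($j = \left(29 + 8\right) + 3 \left(\left(- \frac{1}{8}\right) \left(-1\right) \left(-1\right)\right)^{2} = 37 + 3 \left(- \frac{1}{8}\right)^{2} = 37 + 3 \cdot \frac{1}{64} = 37 + \frac{3}{64} = \frac{2371}{64} \approx 37.047$)
$\left(j + 80\right)^{2} = \left(\frac{2371}{64} + 80\right)^{2} = \left(\frac{7491}{64}\right)^{2} = \frac{56115081}{4096}$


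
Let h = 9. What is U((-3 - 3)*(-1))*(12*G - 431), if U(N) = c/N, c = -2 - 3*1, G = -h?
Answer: 2695/6 ≈ 449.17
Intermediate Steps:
G = -9 (G = -1*9 = -9)
c = -5 (c = -2 - 3 = -5)
U(N) = -5/N
U((-3 - 3)*(-1))*(12*G - 431) = (-5*(-1/(-3 - 3)))*(12*(-9) - 431) = (-5/((-6*(-1))))*(-108 - 431) = -5/6*(-539) = -5*⅙*(-539) = -⅚*(-539) = 2695/6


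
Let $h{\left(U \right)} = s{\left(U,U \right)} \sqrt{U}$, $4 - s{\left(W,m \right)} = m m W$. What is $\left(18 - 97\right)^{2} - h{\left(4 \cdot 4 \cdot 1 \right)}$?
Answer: $22609$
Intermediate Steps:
$s{\left(W,m \right)} = 4 - W m^{2}$ ($s{\left(W,m \right)} = 4 - m m W = 4 - m^{2} W = 4 - W m^{2}$)
$h{\left(U \right)} = \sqrt{U} \left(4 - U^{3}\right)$ ($h{\left(U \right)} = \left(4 - U U^{2}\right) \sqrt{U} = \left(4 - U^{3}\right) \sqrt{U} = \sqrt{U} \left(4 - U^{3}\right)$)
$\left(18 - 97\right)^{2} - h{\left(4 \cdot 4 \cdot 1 \right)} = \left(18 - 97\right)^{2} - \sqrt{4 \cdot 4 \cdot 1} \left(4 - \left(4 \cdot 4 \cdot 1\right)^{3}\right) = \left(-79\right)^{2} - \sqrt{16 \cdot 1} \left(4 - \left(16 \cdot 1\right)^{3}\right) = 6241 - \sqrt{16} \left(4 - 16^{3}\right) = 6241 - 4 \left(4 - 4096\right) = 6241 - 4 \left(-4092\right) = 6241 - -16368 = 6241 + 16368 = 22609$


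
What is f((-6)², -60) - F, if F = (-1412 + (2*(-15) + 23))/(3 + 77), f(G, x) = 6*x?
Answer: -27381/80 ≈ -342.26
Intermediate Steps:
F = -1419/80 (F = (-1412 + (-30 + 23))/80 = (-1412 - 7)*(1/80) = -1419*1/80 = -1419/80 ≈ -17.737)
f((-6)², -60) - F = 6*(-60) - 1*(-1419/80) = -360 + 1419/80 = -27381/80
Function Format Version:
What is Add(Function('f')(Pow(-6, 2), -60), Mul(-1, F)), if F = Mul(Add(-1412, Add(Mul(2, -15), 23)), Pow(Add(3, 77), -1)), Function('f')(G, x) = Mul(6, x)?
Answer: Rational(-27381, 80) ≈ -342.26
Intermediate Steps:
F = Rational(-1419, 80) (F = Mul(Add(-1412, Add(-30, 23)), Pow(80, -1)) = Mul(Add(-1412, -7), Rational(1, 80)) = Mul(-1419, Rational(1, 80)) = Rational(-1419, 80) ≈ -17.737)
Add(Function('f')(Pow(-6, 2), -60), Mul(-1, F)) = Add(Mul(6, -60), Mul(-1, Rational(-1419, 80))) = Add(-360, Rational(1419, 80)) = Rational(-27381, 80)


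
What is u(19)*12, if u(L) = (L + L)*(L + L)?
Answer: 17328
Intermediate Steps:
u(L) = 4*L² (u(L) = (2*L)*(2*L) = 4*L²)
u(19)*12 = (4*19²)*12 = (4*361)*12 = 1444*12 = 17328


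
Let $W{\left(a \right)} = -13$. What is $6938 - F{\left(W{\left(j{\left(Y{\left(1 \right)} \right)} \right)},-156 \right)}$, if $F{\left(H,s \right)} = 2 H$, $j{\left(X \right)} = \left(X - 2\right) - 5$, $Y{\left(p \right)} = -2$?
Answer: $6964$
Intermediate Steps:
$j{\left(X \right)} = -7 + X$ ($j{\left(X \right)} = \left(-2 + X\right) - 5 = -7 + X$)
$6938 - F{\left(W{\left(j{\left(Y{\left(1 \right)} \right)} \right)},-156 \right)} = 6938 - 2 \left(-13\right) = 6938 - -26 = 6938 + 26 = 6964$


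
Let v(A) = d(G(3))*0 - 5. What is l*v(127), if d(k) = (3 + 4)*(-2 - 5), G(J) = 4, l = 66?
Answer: -330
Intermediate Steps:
d(k) = -49 (d(k) = 7*(-7) = -49)
v(A) = -5 (v(A) = -49*0 - 5 = 0 - 5 = -5)
l*v(127) = 66*(-5) = -330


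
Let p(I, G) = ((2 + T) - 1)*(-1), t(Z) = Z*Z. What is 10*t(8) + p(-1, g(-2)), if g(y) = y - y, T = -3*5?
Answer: 654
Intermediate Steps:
t(Z) = Z²
T = -15
g(y) = 0
p(I, G) = 14 (p(I, G) = ((2 - 15) - 1)*(-1) = (-13 - 1)*(-1) = -14*(-1) = 14)
10*t(8) + p(-1, g(-2)) = 10*8² + 14 = 10*64 + 14 = 640 + 14 = 654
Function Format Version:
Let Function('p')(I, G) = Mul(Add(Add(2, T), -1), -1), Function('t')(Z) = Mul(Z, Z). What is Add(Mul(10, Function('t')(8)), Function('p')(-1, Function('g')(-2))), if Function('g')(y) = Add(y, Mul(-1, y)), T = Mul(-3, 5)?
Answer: 654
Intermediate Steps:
Function('t')(Z) = Pow(Z, 2)
T = -15
Function('g')(y) = 0
Function('p')(I, G) = 14 (Function('p')(I, G) = Mul(Add(Add(2, -15), -1), -1) = Mul(Add(-13, -1), -1) = Mul(-14, -1) = 14)
Add(Mul(10, Function('t')(8)), Function('p')(-1, Function('g')(-2))) = Add(Mul(10, Pow(8, 2)), 14) = Add(Mul(10, 64), 14) = Add(640, 14) = 654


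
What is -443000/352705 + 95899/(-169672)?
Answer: -21797750559/11968832552 ≈ -1.8212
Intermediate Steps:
-443000/352705 + 95899/(-169672) = -443000*1/352705 + 95899*(-1/169672) = -88600/70541 - 95899/169672 = -21797750559/11968832552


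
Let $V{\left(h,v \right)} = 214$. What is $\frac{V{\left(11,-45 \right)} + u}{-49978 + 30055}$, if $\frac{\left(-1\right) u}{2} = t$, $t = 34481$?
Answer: $\frac{22916}{6641} \approx 3.4507$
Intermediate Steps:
$u = -68962$ ($u = \left(-2\right) 34481 = -68962$)
$\frac{V{\left(11,-45 \right)} + u}{-49978 + 30055} = \frac{214 - 68962}{-49978 + 30055} = - \frac{68748}{-19923} = \left(-68748\right) \left(- \frac{1}{19923}\right) = \frac{22916}{6641}$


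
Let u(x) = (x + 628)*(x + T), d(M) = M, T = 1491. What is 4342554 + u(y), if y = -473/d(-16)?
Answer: 1367659233/256 ≈ 5.3424e+6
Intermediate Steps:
y = 473/16 (y = -473/(-16) = -473*(-1/16) = 473/16 ≈ 29.563)
u(x) = (628 + x)*(1491 + x) (u(x) = (x + 628)*(x + 1491) = (628 + x)*(1491 + x))
4342554 + u(y) = 4342554 + (936348 + (473/16)² + 2119*(473/16)) = 4342554 + (936348 + 223729/256 + 1002287/16) = 4342554 + 255965409/256 = 1367659233/256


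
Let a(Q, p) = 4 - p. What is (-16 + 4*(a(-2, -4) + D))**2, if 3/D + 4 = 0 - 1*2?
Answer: 196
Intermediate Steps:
D = -1/2 (D = 3/(-4 + (0 - 1*2)) = 3/(-4 + (0 - 2)) = 3/(-4 - 2) = 3/(-6) = 3*(-1/6) = -1/2 ≈ -0.50000)
(-16 + 4*(a(-2, -4) + D))**2 = (-16 + 4*((4 - 1*(-4)) - 1/2))**2 = (-16 + 4*((4 + 4) - 1/2))**2 = (-16 + 4*(8 - 1/2))**2 = (-16 + 4*(15/2))**2 = (-16 + 30)**2 = 14**2 = 196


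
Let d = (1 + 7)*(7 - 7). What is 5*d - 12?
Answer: -12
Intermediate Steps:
d = 0 (d = 8*0 = 0)
5*d - 12 = 5*0 - 12 = 0 - 12 = -12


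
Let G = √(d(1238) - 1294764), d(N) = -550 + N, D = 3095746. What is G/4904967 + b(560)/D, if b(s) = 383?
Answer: 383/3095746 + 2*I*√323519/4904967 ≈ 0.00012372 + 0.00023192*I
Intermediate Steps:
G = 2*I*√323519 (G = √((-550 + 1238) - 1294764) = √(688 - 1294764) = √(-1294076) = 2*I*√323519 ≈ 1137.6*I)
G/4904967 + b(560)/D = (2*I*√323519)/4904967 + 383/3095746 = (2*I*√323519)*(1/4904967) + 383*(1/3095746) = 2*I*√323519/4904967 + 383/3095746 = 383/3095746 + 2*I*√323519/4904967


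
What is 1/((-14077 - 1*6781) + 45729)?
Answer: 1/24871 ≈ 4.0207e-5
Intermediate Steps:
1/((-14077 - 1*6781) + 45729) = 1/((-14077 - 6781) + 45729) = 1/(-20858 + 45729) = 1/24871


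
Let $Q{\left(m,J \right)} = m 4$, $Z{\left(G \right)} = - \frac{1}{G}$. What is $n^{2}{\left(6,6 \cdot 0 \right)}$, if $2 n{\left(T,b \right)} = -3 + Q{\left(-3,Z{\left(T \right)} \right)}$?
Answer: $\frac{225}{4} \approx 56.25$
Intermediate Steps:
$Q{\left(m,J \right)} = 4 m$
$n{\left(T,b \right)} = - \frac{15}{2}$ ($n{\left(T,b \right)} = \frac{-3 + 4 \left(-3\right)}{2} = \frac{-3 - 12}{2} = \frac{1}{2} \left(-15\right) = - \frac{15}{2}$)
$n^{2}{\left(6,6 \cdot 0 \right)} = \left(- \frac{15}{2}\right)^{2} = \frac{225}{4}$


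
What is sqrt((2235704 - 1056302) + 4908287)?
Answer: sqrt(6087689) ≈ 2467.3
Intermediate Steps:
sqrt((2235704 - 1056302) + 4908287) = sqrt(1179402 + 4908287) = sqrt(6087689)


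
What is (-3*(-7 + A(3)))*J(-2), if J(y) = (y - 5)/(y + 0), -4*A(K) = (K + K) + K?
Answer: 777/8 ≈ 97.125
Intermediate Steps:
A(K) = -3*K/4 (A(K) = -((K + K) + K)/4 = -(2*K + K)/4 = -3*K/4)
J(y) = (-5 + y)/y
(-3*(-7 + A(3)))*J(-2) = (-3*(-7 - ¾*3))*((-5 - 2)/(-2)) = (-3*(-7 - 9/4))*(-½*(-7)) = -3*(-37/4)*(7/2) = (111/4)*(7/2) = 777/8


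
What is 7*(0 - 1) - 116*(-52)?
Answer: 6025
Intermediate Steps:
7*(0 - 1) - 116*(-52) = 7*(-1) + 6032 = -7 + 6032 = 6025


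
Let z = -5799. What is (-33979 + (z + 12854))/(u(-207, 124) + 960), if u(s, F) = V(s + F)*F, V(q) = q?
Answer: 6731/2333 ≈ 2.8851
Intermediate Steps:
u(s, F) = F*(F + s) (u(s, F) = (s + F)*F = (F + s)*F = F*(F + s))
(-33979 + (z + 12854))/(u(-207, 124) + 960) = (-33979 + (-5799 + 12854))/(124*(124 - 207) + 960) = (-33979 + 7055)/(124*(-83) + 960) = -26924/(-10292 + 960) = -26924/(-9332) = -26924*(-1/9332) = 6731/2333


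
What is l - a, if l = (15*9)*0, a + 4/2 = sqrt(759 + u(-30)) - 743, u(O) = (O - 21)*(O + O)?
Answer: 745 - sqrt(3819) ≈ 683.20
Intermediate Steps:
u(O) = 2*O*(-21 + O) (u(O) = (-21 + O)*(2*O) = 2*O*(-21 + O))
a = -745 + sqrt(3819) (a = -2 + (sqrt(759 + 2*(-30)*(-21 - 30)) - 743) = -2 + (sqrt(759 + 2*(-30)*(-51)) - 743) = -2 + (sqrt(759 + 3060) - 743) = -2 + (sqrt(3819) - 743) = -2 + (-743 + sqrt(3819)) = -745 + sqrt(3819) ≈ -683.20)
l = 0 (l = 135*0 = 0)
l - a = 0 - (-745 + sqrt(3819)) = 0 + (745 - sqrt(3819)) = 745 - sqrt(3819)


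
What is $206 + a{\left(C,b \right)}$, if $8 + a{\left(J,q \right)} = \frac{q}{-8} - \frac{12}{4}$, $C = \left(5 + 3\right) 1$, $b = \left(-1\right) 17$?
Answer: $\frac{1577}{8} \approx 197.13$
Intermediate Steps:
$b = -17$
$C = 8$ ($C = 8 \cdot 1 = 8$)
$a{\left(J,q \right)} = -11 - \frac{q}{8}$ ($a{\left(J,q \right)} = -8 + \left(\frac{q}{-8} - \frac{12}{4}\right) = -8 + \left(q \left(- \frac{1}{8}\right) - 3\right) = -8 - \left(3 + \frac{q}{8}\right) = -11 - \frac{q}{8}$)
$206 + a{\left(C,b \right)} = 206 - \frac{71}{8} = \frac{1577}{8}$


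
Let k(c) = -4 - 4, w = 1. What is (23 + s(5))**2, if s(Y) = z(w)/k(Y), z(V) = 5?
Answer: 32041/64 ≈ 500.64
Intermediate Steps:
k(c) = -8
s(Y) = -5/8 (s(Y) = 5/(-8) = 5*(-1/8) = -5/8)
(23 + s(5))**2 = (23 - 5/8)**2 = (179/8)**2 = 32041/64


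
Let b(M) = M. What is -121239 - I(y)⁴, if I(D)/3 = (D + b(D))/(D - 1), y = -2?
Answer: -121495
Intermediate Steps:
I(D) = 6*D/(-1 + D) (I(D) = 3*((D + D)/(D - 1)) = 3*((2*D)/(-1 + D)) = 3*(2*D/(-1 + D)) = 6*D/(-1 + D))
-121239 - I(y)⁴ = -121239 - (6*(-2)/(-1 - 2))⁴ = -121239 - (6*(-2)/(-3))⁴ = -121239 - (6*(-2)*(-⅓))⁴ = -121239 - 1*4⁴ = -121239 - 1*256 = -121239 - 256 = -121495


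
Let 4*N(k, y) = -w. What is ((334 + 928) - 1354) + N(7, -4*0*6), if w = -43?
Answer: -325/4 ≈ -81.250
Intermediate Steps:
N(k, y) = 43/4 (N(k, y) = (-1*(-43))/4 = (1/4)*43 = 43/4)
((334 + 928) - 1354) + N(7, -4*0*6) = ((334 + 928) - 1354) + 43/4 = (1262 - 1354) + 43/4 = -92 + 43/4 = -325/4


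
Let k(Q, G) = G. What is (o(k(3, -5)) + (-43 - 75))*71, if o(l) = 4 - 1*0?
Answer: -8094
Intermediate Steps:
o(l) = 4 (o(l) = 4 + 0 = 4)
(o(k(3, -5)) + (-43 - 75))*71 = (4 + (-43 - 75))*71 = (4 - 118)*71 = -114*71 = -8094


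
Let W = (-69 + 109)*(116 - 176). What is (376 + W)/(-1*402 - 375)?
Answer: 2024/777 ≈ 2.6049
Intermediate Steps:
W = -2400 (W = 40*(-60) = -2400)
(376 + W)/(-1*402 - 375) = (376 - 2400)/(-1*402 - 375) = -2024/(-402 - 375) = -2024/(-777) = -2024*(-1/777) = 2024/777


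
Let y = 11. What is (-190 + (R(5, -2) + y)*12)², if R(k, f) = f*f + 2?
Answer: 196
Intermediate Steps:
R(k, f) = 2 + f² (R(k, f) = f² + 2 = 2 + f²)
(-190 + (R(5, -2) + y)*12)² = (-190 + ((2 + (-2)²) + 11)*12)² = (-190 + ((2 + 4) + 11)*12)² = (-190 + (6 + 11)*12)² = (-190 + 17*12)² = (-190 + 204)² = 14² = 196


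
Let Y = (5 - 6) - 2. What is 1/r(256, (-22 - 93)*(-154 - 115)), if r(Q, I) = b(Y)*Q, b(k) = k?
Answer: -1/768 ≈ -0.0013021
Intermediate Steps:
Y = -3 (Y = -1 - 2 = -3)
r(Q, I) = -3*Q
1/r(256, (-22 - 93)*(-154 - 115)) = 1/(-3*256) = 1/(-768) = -1/768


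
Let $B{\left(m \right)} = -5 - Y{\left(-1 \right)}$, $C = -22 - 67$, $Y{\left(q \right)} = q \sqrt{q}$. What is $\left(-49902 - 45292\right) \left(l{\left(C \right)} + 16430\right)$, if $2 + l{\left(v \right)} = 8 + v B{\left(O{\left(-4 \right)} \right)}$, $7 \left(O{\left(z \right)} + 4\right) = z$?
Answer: $-1606969914 + 8472266 i \approx -1.607 \cdot 10^{9} + 8.4723 \cdot 10^{6} i$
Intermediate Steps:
$O{\left(z \right)} = -4 + \frac{z}{7}$
$Y{\left(q \right)} = q^{\frac{3}{2}}$
$C = -89$
$B{\left(m \right)} = -5 + i$ ($B{\left(m \right)} = -5 - \left(-1\right)^{\frac{3}{2}} = -5 - - i = -5 + i$)
$l{\left(v \right)} = 6 + v \left(-5 + i\right)$ ($l{\left(v \right)} = -2 + \left(8 + v \left(-5 + i\right)\right) = 6 + v \left(-5 + i\right)$)
$\left(-49902 - 45292\right) \left(l{\left(C \right)} + 16430\right) = \left(-49902 - 45292\right) \left(\left(6 - - 89 \left(5 - i\right)\right) + 16430\right) = - 95194 \left(\left(6 + \left(445 - 89 i\right)\right) + 16430\right) = - 95194 \left(\left(451 - 89 i\right) + 16430\right) = - 95194 \left(16881 - 89 i\right) = -1606969914 + 8472266 i$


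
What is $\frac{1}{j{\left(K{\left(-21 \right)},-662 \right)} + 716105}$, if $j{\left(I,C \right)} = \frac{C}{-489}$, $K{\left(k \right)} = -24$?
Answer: $\frac{489}{350176007} \approx 1.3964 \cdot 10^{-6}$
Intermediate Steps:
$j{\left(I,C \right)} = - \frac{C}{489}$ ($j{\left(I,C \right)} = C \left(- \frac{1}{489}\right) = - \frac{C}{489}$)
$\frac{1}{j{\left(K{\left(-21 \right)},-662 \right)} + 716105} = \frac{1}{\left(- \frac{1}{489}\right) \left(-662\right) + 716105} = \frac{1}{\frac{662}{489} + 716105} = \frac{1}{\frac{350176007}{489}} = \frac{489}{350176007}$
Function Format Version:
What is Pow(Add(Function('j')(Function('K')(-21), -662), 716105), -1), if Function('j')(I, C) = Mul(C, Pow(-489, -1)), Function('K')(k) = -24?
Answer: Rational(489, 350176007) ≈ 1.3964e-6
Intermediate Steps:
Function('j')(I, C) = Mul(Rational(-1, 489), C) (Function('j')(I, C) = Mul(C, Rational(-1, 489)) = Mul(Rational(-1, 489), C))
Pow(Add(Function('j')(Function('K')(-21), -662), 716105), -1) = Pow(Add(Mul(Rational(-1, 489), -662), 716105), -1) = Pow(Add(Rational(662, 489), 716105), -1) = Pow(Rational(350176007, 489), -1) = Rational(489, 350176007)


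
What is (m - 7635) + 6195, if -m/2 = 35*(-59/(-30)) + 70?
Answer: -5153/3 ≈ -1717.7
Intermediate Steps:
m = -833/3 (m = -2*(35*(-59/(-30)) + 70) = -2*(35*(-59*(-1/30)) + 70) = -2*(35*(59/30) + 70) = -2*(413/6 + 70) = -2*833/6 = -833/3 ≈ -277.67)
(m - 7635) + 6195 = (-833/3 - 7635) + 6195 = -23738/3 + 6195 = -5153/3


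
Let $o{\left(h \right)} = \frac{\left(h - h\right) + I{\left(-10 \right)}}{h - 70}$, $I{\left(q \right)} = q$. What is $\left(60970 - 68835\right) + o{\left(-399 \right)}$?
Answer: $- \frac{3688675}{469} \approx -7865.0$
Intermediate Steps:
$o{\left(h \right)} = - \frac{10}{-70 + h}$ ($o{\left(h \right)} = \frac{\left(h - h\right) - 10}{h - 70} = \frac{0 - 10}{-70 + h} = - \frac{10}{-70 + h}$)
$\left(60970 - 68835\right) + o{\left(-399 \right)} = \left(60970 - 68835\right) - \frac{10}{-70 - 399} = -7865 - \frac{10}{-469} = -7865 - - \frac{10}{469} = -7865 + \frac{10}{469} = - \frac{3688675}{469}$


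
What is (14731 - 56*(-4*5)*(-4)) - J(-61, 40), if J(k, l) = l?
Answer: 10211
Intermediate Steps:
(14731 - 56*(-4*5)*(-4)) - J(-61, 40) = (14731 - 56*(-4*5)*(-4)) - 1*40 = (14731 - (-1120)*(-4)) - 40 = (14731 - 56*80) - 40 = (14731 - 4480) - 40 = 10251 - 40 = 10211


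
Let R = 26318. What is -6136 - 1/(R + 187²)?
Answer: -376057033/61287 ≈ -6136.0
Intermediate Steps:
-6136 - 1/(R + 187²) = -6136 - 1/(26318 + 187²) = -6136 - 1/(26318 + 34969) = -6136 - 1/61287 = -376057033/61287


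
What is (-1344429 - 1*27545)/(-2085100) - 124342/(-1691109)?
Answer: 1289711541683/1763065687950 ≈ 0.73152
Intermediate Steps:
(-1344429 - 1*27545)/(-2085100) - 124342/(-1691109) = (-1344429 - 27545)*(-1/2085100) - 124342*(-1/1691109) = -1371974*(-1/2085100) + 124342/1691109 = 685987/1042550 + 124342/1691109 = 1289711541683/1763065687950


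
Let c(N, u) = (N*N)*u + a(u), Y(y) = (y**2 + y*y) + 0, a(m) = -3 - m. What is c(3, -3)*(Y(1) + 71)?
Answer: -1971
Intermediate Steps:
Y(y) = 2*y**2 (Y(y) = (y**2 + y**2) + 0 = 2*y**2 + 0 = 2*y**2)
c(N, u) = -3 - u + u*N**2 (c(N, u) = (N*N)*u + (-3 - u) = N**2*u + (-3 - u) = u*N**2 + (-3 - u) = -3 - u + u*N**2)
c(3, -3)*(Y(1) + 71) = (-3 - 1*(-3) - 3*3**2)*(2*1**2 + 71) = (-3 + 3 - 3*9)*(2*1 + 71) = (-3 + 3 - 27)*(2 + 71) = -27*73 = -1971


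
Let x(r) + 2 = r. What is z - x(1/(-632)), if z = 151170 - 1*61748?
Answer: 56515969/632 ≈ 89424.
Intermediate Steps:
x(r) = -2 + r
z = 89422 (z = 151170 - 61748 = 89422)
z - x(1/(-632)) = 89422 - (-2 + 1/(-632)) = 89422 - (-2 - 1/632) = 89422 - 1*(-1265/632) = 89422 + 1265/632 = 56515969/632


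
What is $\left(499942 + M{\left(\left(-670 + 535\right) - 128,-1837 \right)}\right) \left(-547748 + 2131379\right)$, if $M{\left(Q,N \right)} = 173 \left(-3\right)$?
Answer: $790901744913$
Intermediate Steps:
$M{\left(Q,N \right)} = -519$
$\left(499942 + M{\left(\left(-670 + 535\right) - 128,-1837 \right)}\right) \left(-547748 + 2131379\right) = \left(499942 - 519\right) \left(-547748 + 2131379\right) = 499423 \cdot 1583631 = 790901744913$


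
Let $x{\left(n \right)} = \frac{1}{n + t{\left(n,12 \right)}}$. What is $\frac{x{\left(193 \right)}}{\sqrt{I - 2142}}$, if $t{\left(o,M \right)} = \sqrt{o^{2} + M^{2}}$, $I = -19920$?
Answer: $- \frac{i \sqrt{824964366}}{3176928} + \frac{193 i \sqrt{22062}}{3176928} \approx - 1.7425 \cdot 10^{-5} i$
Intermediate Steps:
$t{\left(o,M \right)} = \sqrt{M^{2} + o^{2}}$
$x{\left(n \right)} = \frac{1}{n + \sqrt{144 + n^{2}}}$ ($x{\left(n \right)} = \frac{1}{n + \sqrt{12^{2} + n^{2}}} = \frac{1}{n + \sqrt{144 + n^{2}}}$)
$\frac{x{\left(193 \right)}}{\sqrt{I - 2142}} = \frac{1}{\left(193 + \sqrt{144 + 193^{2}}\right) \sqrt{-19920 - 2142}} = \frac{1}{\left(193 + \sqrt{144 + 37249}\right) \sqrt{-22062}} = \frac{1}{\left(193 + \sqrt{37393}\right) i \sqrt{22062}} = \frac{\left(- \frac{1}{22062}\right) i \sqrt{22062}}{193 + \sqrt{37393}} = - \frac{i \sqrt{22062}}{22062 \left(193 + \sqrt{37393}\right)}$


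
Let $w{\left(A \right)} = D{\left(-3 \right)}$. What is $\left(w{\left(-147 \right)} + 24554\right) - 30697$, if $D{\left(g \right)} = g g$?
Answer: $-6134$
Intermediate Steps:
$D{\left(g \right)} = g^{2}$
$w{\left(A \right)} = 9$ ($w{\left(A \right)} = \left(-3\right)^{2} = 9$)
$\left(w{\left(-147 \right)} + 24554\right) - 30697 = \left(9 + 24554\right) - 30697 = 24563 - 30697 = -6134$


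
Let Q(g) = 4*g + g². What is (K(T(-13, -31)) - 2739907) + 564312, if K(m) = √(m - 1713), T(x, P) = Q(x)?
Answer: -2175595 + 2*I*√399 ≈ -2.1756e+6 + 39.95*I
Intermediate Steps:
Q(g) = g² + 4*g
T(x, P) = x*(4 + x)
K(m) = √(-1713 + m)
(K(T(-13, -31)) - 2739907) + 564312 = (√(-1713 - 13*(4 - 13)) - 2739907) + 564312 = (√(-1713 - 13*(-9)) - 2739907) + 564312 = (√(-1713 + 117) - 2739907) + 564312 = (√(-1596) - 2739907) + 564312 = (2*I*√399 - 2739907) + 564312 = (-2739907 + 2*I*√399) + 564312 = -2175595 + 2*I*√399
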